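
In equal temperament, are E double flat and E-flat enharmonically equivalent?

No

Two spellings are enharmonically equivalent only if they share a pitch class.
Here Ebb → 2, Eb → 3; 2 ≠ 3, so they are not.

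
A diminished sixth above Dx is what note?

B

A sixth above D lands on the letter B.
A diminished sixth spans 7 semitones, so D## moves to pitch class 11. On the letter B that is B.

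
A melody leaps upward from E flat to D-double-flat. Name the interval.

diminished seventh

The letter names run E→D, a span of 6 letter steps, so the interval is some kind of seventh.
Eb to Dbb is 9 semitones. A major seventh is 11, so 9 makes it diminished.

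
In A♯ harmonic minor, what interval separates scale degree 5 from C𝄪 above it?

Scale degree 5 of A# harmonic minor is E#.
E# up to C##: letters E→C make it a sixth; 9 semitones makes it major.

major sixth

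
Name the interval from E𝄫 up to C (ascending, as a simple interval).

The letter names run E→C, a span of 5 letter steps, so the interval is some kind of sixth.
Ebb to C is 10 semitones. A major sixth is 9, so 10 makes it augmented.

augmented sixth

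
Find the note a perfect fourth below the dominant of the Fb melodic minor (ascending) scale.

The dominant of Fb melodic minor (ascending) is Cb.
A perfect fourth (5 semitones) below Cb lands on the letter G, giving Gb.

Gb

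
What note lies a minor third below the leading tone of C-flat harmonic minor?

The leading tone of Cb harmonic minor is Bb.
A minor third (3 semitones) below Bb lands on the letter G, giving G.

G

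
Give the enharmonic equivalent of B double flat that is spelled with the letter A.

Plain A sits at the same pitch as Bbb, so on the letter A the same pitch needs a natural: A.

A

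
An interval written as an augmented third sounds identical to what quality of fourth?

An augmented third spans 5 semitones.
A fourth spanning 5 semitones is perfect (the perfect fourth is 5).

perfect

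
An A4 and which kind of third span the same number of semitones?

An augmented fourth spans 6 semitones.
A third spanning 6 semitones is doubly augmented (the major third is 4).

doubly augmented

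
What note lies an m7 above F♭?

F up a major seventh is E, so the target letter is E.
From Fb, a minor seventh is 10 semitones up: Ebb.

Ebb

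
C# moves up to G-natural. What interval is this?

diminished fifth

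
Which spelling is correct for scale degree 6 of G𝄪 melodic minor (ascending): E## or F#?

Each scale degree takes a distinct letter name. Degree 6 of a scale on G must use the letter E.
E## and F# are enharmonically the same pitch, but only E## uses the letter E, so it is the correct spelling here.

E##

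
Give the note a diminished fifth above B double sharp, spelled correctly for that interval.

B up a perfect fifth is F#, so the target letter is F.
From B##, a diminished fifth is 6 semitones up: F##.

F##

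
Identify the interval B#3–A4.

diminished seventh

The letter names run B→A, a span of 6 letter steps, so the interval is some kind of seventh.
B# to A is 9 semitones. A major seventh is 11, so 9 makes it diminished.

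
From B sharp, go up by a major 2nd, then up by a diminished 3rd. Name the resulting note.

A major second up from B# is C## (letter C, 2 semitones up).
A diminished third up from C## is E (letter E, 2 semitones up).

E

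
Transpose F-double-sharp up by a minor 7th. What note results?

E#

F up a major seventh is E, so the target letter is E.
From F##, a minor seventh is 10 semitones up: E#.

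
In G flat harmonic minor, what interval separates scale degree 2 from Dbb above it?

diminished fourth

Scale degree 2 of Gb harmonic minor is Ab.
Ab up to Dbb: letters A→D make it a fourth; 4 semitones makes it diminished.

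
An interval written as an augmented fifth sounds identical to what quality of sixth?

An augmented fifth spans 8 semitones.
A sixth spanning 8 semitones is minor (the major sixth is 9).

minor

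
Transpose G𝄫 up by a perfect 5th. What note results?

G up a perfect fifth is D, so the target letter is D.
From Gbb, a perfect fifth is 7 semitones up: Dbb.

Dbb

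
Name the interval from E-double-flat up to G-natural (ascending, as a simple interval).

augmented third

The letter names run E→G, a span of 2 letter steps, so the interval is some kind of third.
Ebb to G is 5 semitones. A major third is 4, so 5 makes it augmented.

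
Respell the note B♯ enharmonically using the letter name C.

B# is pitch class 0. The letter C alone is pitch class 0.
Pitch class 0 on C needs no accidental: C.

C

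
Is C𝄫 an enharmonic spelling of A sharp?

Yes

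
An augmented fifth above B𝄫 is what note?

F

B up a perfect fifth is F#, so the target letter is F.
From Bbb, an augmented fifth is 8 semitones up: F.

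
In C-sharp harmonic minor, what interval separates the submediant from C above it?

The submediant of C# harmonic minor is A.
A up to C: letters A→C make it a third; 3 semitones makes it minor.

minor third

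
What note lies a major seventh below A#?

B

A down a major seventh is Bb, so the target letter is B.
From A#, a major seventh is 11 semitones down: B.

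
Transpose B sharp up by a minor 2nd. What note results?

C#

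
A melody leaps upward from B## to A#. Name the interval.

diminished seventh

The letter names run B→A, a span of 6 letter steps, so the interval is some kind of seventh.
B## to A# is 9 semitones. A major seventh is 11, so 9 makes it diminished.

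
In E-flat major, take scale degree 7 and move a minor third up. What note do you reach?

Scale degree 7 of Eb major is D.
A minor third (3 semitones) above D lands on the letter F, giving F.

F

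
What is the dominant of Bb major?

The Bb major scale runs Bb C D Eb F G A.
Degree 5 is F.

F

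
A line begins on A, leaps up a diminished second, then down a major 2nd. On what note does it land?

Abb

A diminished second up from A is Bbb (letter B, 0 semitones up).
A major second down from Bbb is Abb (letter A, 2 semitones down).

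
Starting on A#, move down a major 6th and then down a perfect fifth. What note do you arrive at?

A major sixth down from A# is C# (letter C, 9 semitones down).
A perfect fifth down from C# is F# (letter F, 7 semitones down).

F#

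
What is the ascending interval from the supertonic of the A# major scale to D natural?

The supertonic of A# major is B#.
B# up to D: letters B→D make it a third; 2 semitones makes it diminished.

diminished third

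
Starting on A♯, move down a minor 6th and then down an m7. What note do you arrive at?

A minor sixth down from A# is C## (letter C, 8 semitones down).
A minor seventh down from C## is D## (letter D, 10 semitones down).

D##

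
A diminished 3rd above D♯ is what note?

F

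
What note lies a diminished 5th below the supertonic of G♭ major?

D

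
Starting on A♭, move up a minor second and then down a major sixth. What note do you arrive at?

Dbb

A minor second up from Ab is Bbb (letter B, 1 semitone up).
A major sixth down from Bbb is Dbb (letter D, 9 semitones down).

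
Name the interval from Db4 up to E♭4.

major second

Counting letters D–E gives a second.
Db→Eb = 2 semitones, exactly the major second.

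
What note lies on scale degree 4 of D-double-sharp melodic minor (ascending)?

G##

Degree 4 takes the letter 3 steps above D, which is G.
In melodic minor (ascending), degree 4 sits 5 semitones above the tonic. D## + 5 semitones is pitch class 9, spelled on G as G##.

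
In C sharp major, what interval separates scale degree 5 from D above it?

Scale degree 5 of C# major is G#.
G# up to D: letters G→D make it a fifth; 6 semitones makes it diminished.

diminished fifth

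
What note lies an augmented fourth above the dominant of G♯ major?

The dominant of G# major is D#.
An augmented fourth (6 semitones) above D# lands on the letter G, giving G##.

G##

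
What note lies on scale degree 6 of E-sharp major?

Degree 6 takes the letter 5 steps above E, which is C.
In major, degree 6 sits 9 semitones above the tonic. E# + 9 semitones is pitch class 2, spelled on C as C##.

C##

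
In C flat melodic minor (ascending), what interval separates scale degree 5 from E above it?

augmented sixth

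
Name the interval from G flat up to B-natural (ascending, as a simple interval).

augmented third

Counting letters G–A–B gives a third.
Gb→B = 5 semitones, 1 wider than the major third (4), so augmented.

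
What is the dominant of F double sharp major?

Degree 5 takes the letter 4 steps above F, which is C.
In major, degree 5 sits 7 semitones above the tonic. F## + 7 semitones is pitch class 2, spelled on C as C##.

C##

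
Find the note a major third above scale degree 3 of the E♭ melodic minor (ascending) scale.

Scale degree 3 of Eb melodic minor (ascending) is Gb.
A major third (4 semitones) above Gb lands on the letter B, giving Bb.

Bb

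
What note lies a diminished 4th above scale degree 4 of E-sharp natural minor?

Scale degree 4 of E# natural minor is A#.
A diminished fourth (4 semitones) above A# lands on the letter D, giving D.

D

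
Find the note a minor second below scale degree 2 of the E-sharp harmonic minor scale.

E##

Scale degree 2 of E# harmonic minor is F##.
A minor second (1 semitone) below F## lands on the letter E, giving E##.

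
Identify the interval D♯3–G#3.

The letter names run D→G, a span of 3 letter steps, so the interval is some kind of fourth.
D# to G# is 5 semitones. A perfect fourth is 5, so 5 makes it perfect.

perfect fourth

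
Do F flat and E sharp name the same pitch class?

No

Fb is pitch class 4; E# is pitch class 5.
The pitch classes differ (4 vs. 5), so they are not enharmonic equivalents.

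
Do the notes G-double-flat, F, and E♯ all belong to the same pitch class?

Gbb is pitch class 5; F is pitch class 5; E# is pitch class 5.
All spellings map to pitch class 5, so they are enharmonically equivalent.

Yes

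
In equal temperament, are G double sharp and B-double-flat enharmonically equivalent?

G## = pitch class 9 and Bbb = pitch class 9 — the same pitch class, so they are enharmonic equivalents.

Yes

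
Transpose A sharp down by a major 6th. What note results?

C#

A sixth below A lands on the letter C.
A major sixth spans 9 semitones, so A# moves to pitch class 1. On the letter C that is C#.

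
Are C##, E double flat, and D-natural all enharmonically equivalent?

Yes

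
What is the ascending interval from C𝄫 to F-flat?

Counting letters C–D–E–F gives a fourth.
Cbb→Fb = 6 semitones, 1 wider than the perfect fourth (5), so augmented.

augmented fourth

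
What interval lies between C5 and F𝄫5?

The letter names run C→F, a span of 3 letter steps, so the interval is some kind of fourth.
C to Fbb is 3 semitones. A perfect fourth is 5, so 3 makes it doubly diminished.

doubly diminished fourth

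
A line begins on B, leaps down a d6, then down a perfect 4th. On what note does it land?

A##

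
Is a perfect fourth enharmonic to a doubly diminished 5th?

A perfect fourth spans 5 semitones; a doubly diminished fifth spans 5.
They are enharmonically equivalent.

Yes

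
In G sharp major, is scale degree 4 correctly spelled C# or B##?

Each scale degree takes a distinct letter name. Degree 4 of a scale on G must use the letter C.
C# and B## are enharmonically the same pitch, but only C# uses the letter C, so it is the correct spelling here.

C#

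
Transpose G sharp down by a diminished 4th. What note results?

D##

G down a perfect fourth is D, so the target letter is D.
From G#, a diminished fourth is 4 semitones down: D##.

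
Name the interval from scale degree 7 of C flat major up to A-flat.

minor seventh

Scale degree 7 of Cb major is Bb.
Bb up to Ab: letters B→A make it a seventh; 10 semitones makes it minor.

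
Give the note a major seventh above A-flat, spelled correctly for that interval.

G

A up a major seventh is G#, so the target letter is G.
From Ab, a major seventh is 11 semitones up: G.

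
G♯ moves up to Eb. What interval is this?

diminished sixth

The letter names run G→E, a span of 5 letter steps, so the interval is some kind of sixth.
G# to Eb is 7 semitones. A major sixth is 9, so 7 makes it diminished.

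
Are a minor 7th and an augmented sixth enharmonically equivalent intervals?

Yes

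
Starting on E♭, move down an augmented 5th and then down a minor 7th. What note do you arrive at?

Bbb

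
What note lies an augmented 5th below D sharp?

A fifth below D lands on the letter G.
An augmented fifth spans 8 semitones, so D# moves to pitch class 7. On the letter G that is G.

G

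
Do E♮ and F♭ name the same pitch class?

Yes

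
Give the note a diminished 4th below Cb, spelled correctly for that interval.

A fourth below C lands on the letter G.
A diminished fourth spans 4 semitones, so Cb moves to pitch class 7. On the letter G that is G.

G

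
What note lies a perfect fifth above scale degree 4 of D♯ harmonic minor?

D#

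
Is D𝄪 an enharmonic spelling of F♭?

D## is pitch class 4; Fb is pitch class 4.
All spellings map to pitch class 4, so they are enharmonically equivalent.

Yes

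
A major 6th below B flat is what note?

Db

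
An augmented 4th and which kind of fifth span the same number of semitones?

An augmented fourth spans 6 semitones.
A fifth spanning 6 semitones is diminished (the perfect fifth is 7).

diminished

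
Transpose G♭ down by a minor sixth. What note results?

G down a major sixth is Bb, so the target letter is B.
From Gb, a minor sixth is 8 semitones down: Bb.

Bb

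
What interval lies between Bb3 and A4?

Counting letters B–C–D–E–F–G–A gives a seventh.
Bb→A = 11 semitones, exactly the major seventh.

major seventh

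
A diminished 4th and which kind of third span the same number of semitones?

major

A diminished fourth spans 4 semitones.
A third spanning 4 semitones is major (the major third is 4).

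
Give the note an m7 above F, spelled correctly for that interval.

Eb

A seventh above F lands on the letter E.
A minor seventh spans 10 semitones, so F moves to pitch class 3. On the letter E that is Eb.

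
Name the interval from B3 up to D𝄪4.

The letter names run B→D, a span of 2 letter steps, so the interval is some kind of third.
B to D## is 5 semitones. A major third is 4, so 5 makes it augmented.

augmented third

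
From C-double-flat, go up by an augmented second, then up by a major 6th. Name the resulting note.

Bb

An augmented second up from Cbb is Db (letter D, 3 semitones up).
A major sixth up from Db is Bb (letter B, 9 semitones up).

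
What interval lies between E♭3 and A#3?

doubly augmented fourth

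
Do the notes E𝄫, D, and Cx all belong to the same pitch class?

Ebb = pitch class 2 and D = pitch class 2 and C## = pitch class 2 — the same pitch class, so they are enharmonic equivalents.

Yes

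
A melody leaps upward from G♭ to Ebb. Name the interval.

minor sixth

Counting letters G–A–B–C–D–E gives a sixth.
Gb→Ebb = 8 semitones, 1 narrower than the major sixth (9), so minor.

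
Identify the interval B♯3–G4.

diminished sixth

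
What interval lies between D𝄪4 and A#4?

diminished fifth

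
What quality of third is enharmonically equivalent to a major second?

A major second spans 2 semitones.
A third spanning 2 semitones is diminished (the major third is 4).

diminished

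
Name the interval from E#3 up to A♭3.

The letter names run E→A, a span of 3 letter steps, so the interval is some kind of fourth.
E# to Ab is 3 semitones. A perfect fourth is 5, so 3 makes it doubly diminished.

doubly diminished fourth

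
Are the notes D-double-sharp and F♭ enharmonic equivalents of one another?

D## = pitch class 4 and Fb = pitch class 4 — the same pitch class, so they are enharmonic equivalents.

Yes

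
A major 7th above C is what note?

A seventh above C lands on the letter B.
A major seventh spans 11 semitones, so C moves to pitch class 11. On the letter B that is B.

B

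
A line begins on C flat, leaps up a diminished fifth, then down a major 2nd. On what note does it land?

Fbb

A diminished fifth up from Cb is Gbb (letter G, 6 semitones up).
A major second down from Gbb is Fbb (letter F, 2 semitones down).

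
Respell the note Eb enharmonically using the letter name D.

Eb is pitch class 3. The letter D alone is pitch class 2.
To reach pitch class 3 from D requires an offset of +1 semitone, i.e. sharp: D#.

D#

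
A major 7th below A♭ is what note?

A down a major seventh is Bb, so the target letter is B.
From Ab, a major seventh is 11 semitones down: Bbb.

Bbb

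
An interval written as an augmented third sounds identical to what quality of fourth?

An augmented third spans 5 semitones.
A fourth spanning 5 semitones is perfect (the perfect fourth is 5).

perfect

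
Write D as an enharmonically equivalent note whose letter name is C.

Plain C sits 2 semitones below D, so on the letter C the same pitch needs a double sharp: C##.

C##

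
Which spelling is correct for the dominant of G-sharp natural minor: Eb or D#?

Each scale degree takes a distinct letter name. Degree 5 of a scale on G must use the letter D.
D# and Eb are enharmonically the same pitch, but only D# uses the letter D, so it is the correct spelling here.

D#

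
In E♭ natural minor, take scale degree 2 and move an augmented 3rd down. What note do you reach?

Dbb

Scale degree 2 of Eb natural minor is F.
An augmented third (5 semitones) below F lands on the letter D, giving Dbb.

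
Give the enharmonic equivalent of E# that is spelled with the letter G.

Gbb

Plain G sits 2 semitones above E#, so on the letter G the same pitch needs a double flat: Gbb.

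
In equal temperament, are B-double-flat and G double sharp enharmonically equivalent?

Bbb is pitch class 9; G## is pitch class 9.
All spellings map to pitch class 9, so they are enharmonically equivalent.

Yes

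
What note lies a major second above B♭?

B up a major second is C#, so the target letter is C.
From Bb, a major second is 2 semitones up: C.

C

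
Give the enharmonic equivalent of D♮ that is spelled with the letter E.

Ebb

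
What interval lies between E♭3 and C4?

Counting letters E–F–G–A–B–C gives a sixth.
Eb→C = 9 semitones, exactly the major sixth.

major sixth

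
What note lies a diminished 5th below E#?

A fifth below E lands on the letter A.
A diminished fifth spans 6 semitones, so E# moves to pitch class 11. On the letter A that is A##.

A##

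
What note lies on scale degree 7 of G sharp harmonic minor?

F##

Degree 7 takes the letter 6 steps above G, which is F.
In harmonic minor, degree 7 sits 11 semitones above the tonic. G# + 11 semitones is pitch class 7, spelled on F as F##.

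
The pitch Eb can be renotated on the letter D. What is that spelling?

D#

Eb is pitch class 3. The letter D alone is pitch class 2.
To reach pitch class 3 from D requires an offset of +1 semitone, i.e. sharp: D#.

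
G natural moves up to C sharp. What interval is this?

augmented fourth

Counting letters G–A–B–C gives a fourth.
G→C# = 6 semitones, 1 wider than the perfect fourth (5), so augmented.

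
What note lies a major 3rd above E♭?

G

E up a major third is G#, so the target letter is G.
From Eb, a major third is 4 semitones up: G.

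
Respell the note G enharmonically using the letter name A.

Abb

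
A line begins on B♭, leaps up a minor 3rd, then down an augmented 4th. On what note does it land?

A minor third up from Bb is Db (letter D, 3 semitones up).
An augmented fourth down from Db is Abb (letter A, 6 semitones down).

Abb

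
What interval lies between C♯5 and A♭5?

diminished sixth

The letter names run C→A, a span of 5 letter steps, so the interval is some kind of sixth.
C# to Ab is 7 semitones. A major sixth is 9, so 7 makes it diminished.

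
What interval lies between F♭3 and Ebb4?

minor seventh

Counting letters F–G–A–B–C–D–E gives a seventh.
Fb→Ebb = 10 semitones, 1 narrower than the major seventh (11), so minor.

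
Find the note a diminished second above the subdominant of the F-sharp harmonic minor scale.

The subdominant of F# harmonic minor is B.
A diminished second (0 semitones) above B lands on the letter C, giving Cb.

Cb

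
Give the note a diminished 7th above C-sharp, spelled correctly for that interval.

Bb

A seventh above C lands on the letter B.
A diminished seventh spans 9 semitones, so C# moves to pitch class 10. On the letter B that is Bb.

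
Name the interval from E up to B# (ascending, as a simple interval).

Counting letters E–F–G–A–B gives a fifth.
E→B# = 8 semitones, 1 wider than the perfect fifth (7), so augmented.

augmented fifth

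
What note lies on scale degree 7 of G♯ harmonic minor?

Degree 7 takes the letter 6 steps above G, which is F.
In harmonic minor, degree 7 sits 11 semitones above the tonic. G# + 11 semitones is pitch class 7, spelled on F as F##.

F##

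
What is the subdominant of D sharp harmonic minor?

G#

Degree 4 takes the letter 3 steps above D, which is G.
In harmonic minor, degree 4 sits 5 semitones above the tonic. D# + 5 semitones is pitch class 8, spelled on G as G#.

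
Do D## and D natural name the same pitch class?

D## is pitch class 4; D is pitch class 2.
The pitch classes differ (4 vs. 2), so they are not enharmonic equivalents.

No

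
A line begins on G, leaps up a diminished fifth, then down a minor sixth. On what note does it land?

A diminished fifth up from G is Db (letter D, 6 semitones up).
A minor sixth down from Db is F (letter F, 8 semitones down).

F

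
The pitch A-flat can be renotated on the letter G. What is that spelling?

Ab is pitch class 8. The letter G alone is pitch class 7.
To reach pitch class 8 from G requires an offset of +1 semitone, i.e. sharp: G#.

G#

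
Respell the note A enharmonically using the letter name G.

G##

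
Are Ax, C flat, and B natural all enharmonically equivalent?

Yes

A## = pitch class 11 and Cb = pitch class 11 and B = pitch class 11 — the same pitch class, so they are enharmonic equivalents.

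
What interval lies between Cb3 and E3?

The letter names run C→E, a span of 2 letter steps, so the interval is some kind of third.
Cb to E is 5 semitones. A major third is 4, so 5 makes it augmented.

augmented third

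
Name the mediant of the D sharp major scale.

Degree 3 takes the letter 2 steps above D, which is F.
In major, degree 3 sits 4 semitones above the tonic. D# + 4 semitones is pitch class 7, spelled on F as F##.

F##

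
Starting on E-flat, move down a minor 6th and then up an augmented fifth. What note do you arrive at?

D#

A minor sixth down from Eb is G (letter G, 8 semitones down).
An augmented fifth up from G is D# (letter D, 8 semitones up).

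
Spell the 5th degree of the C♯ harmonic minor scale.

G#

Degree 5 takes the letter 4 steps above C, which is G.
In harmonic minor, degree 5 sits 7 semitones above the tonic. C# + 7 semitones is pitch class 8, spelled on G as G#.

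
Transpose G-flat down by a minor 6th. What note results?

G down a major sixth is Bb, so the target letter is B.
From Gb, a minor sixth is 8 semitones down: Bb.

Bb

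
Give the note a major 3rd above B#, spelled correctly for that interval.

D##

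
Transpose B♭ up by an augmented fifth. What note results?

F#

A fifth above B lands on the letter F.
An augmented fifth spans 8 semitones, so Bb moves to pitch class 6. On the letter F that is F#.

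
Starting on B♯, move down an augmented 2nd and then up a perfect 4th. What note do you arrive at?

An augmented second down from B# is A (letter A, 3 semitones down).
A perfect fourth up from A is D (letter D, 5 semitones up).

D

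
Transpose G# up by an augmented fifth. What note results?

G up a perfect fifth is D, so the target letter is D.
From G#, an augmented fifth is 8 semitones up: D##.

D##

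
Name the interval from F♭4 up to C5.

augmented fifth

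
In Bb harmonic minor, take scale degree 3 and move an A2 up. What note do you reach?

Scale degree 3 of Bb harmonic minor is Db.
An augmented second (3 semitones) above Db lands on the letter E, giving E.

E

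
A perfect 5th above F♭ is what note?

Cb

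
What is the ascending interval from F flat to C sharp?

doubly augmented fifth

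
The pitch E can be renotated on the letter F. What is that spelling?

E is pitch class 4. The letter F alone is pitch class 5.
To reach pitch class 4 from F requires an offset of -1 semitone, i.e. flat: Fb.

Fb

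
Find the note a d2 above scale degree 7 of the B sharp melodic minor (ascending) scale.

Scale degree 7 of B# melodic minor (ascending) is A##.
A diminished second (0 semitones) above A## lands on the letter B, giving B.

B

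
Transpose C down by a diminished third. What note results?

A#

C down a major third is Ab, so the target letter is A.
From C, a diminished third is 2 semitones down: A#.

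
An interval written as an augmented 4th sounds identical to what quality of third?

An augmented fourth spans 6 semitones.
A third spanning 6 semitones is doubly augmented (the major third is 4).

doubly augmented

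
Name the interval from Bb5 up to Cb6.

minor second

The letter names run B→C, a span of 1 letter step, so the interval is some kind of second.
Bb to Cb is 1 semitone. A major second is 2, so 1 makes it minor.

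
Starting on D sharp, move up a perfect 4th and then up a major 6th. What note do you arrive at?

A perfect fourth up from D# is G# (letter G, 5 semitones up).
A major sixth up from G# is E# (letter E, 9 semitones up).

E#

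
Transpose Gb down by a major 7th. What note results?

Abb

A seventh below G lands on the letter A.
A major seventh spans 11 semitones, so Gb moves to pitch class 7. On the letter A that is Abb.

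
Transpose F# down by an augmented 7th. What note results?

Gb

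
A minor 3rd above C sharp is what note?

E

A third above C lands on the letter E.
A minor third spans 3 semitones, so C# moves to pitch class 4. On the letter E that is E.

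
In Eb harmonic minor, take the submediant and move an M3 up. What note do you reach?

Eb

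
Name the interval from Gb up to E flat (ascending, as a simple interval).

The letter names run G→E, a span of 5 letter steps, so the interval is some kind of sixth.
Gb to Eb is 9 semitones. A major sixth is 9, so 9 makes it major.

major sixth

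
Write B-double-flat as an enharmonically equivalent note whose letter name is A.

A

Bbb is pitch class 9. The letter A alone is pitch class 9.
Pitch class 9 on A needs no accidental: A.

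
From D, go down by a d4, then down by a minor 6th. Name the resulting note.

C##

A diminished fourth down from D is A# (letter A, 4 semitones down).
A minor sixth down from A# is C## (letter C, 8 semitones down).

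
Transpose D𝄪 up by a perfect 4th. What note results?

A fourth above D lands on the letter G.
A perfect fourth spans 5 semitones, so D## moves to pitch class 9. On the letter G that is G##.

G##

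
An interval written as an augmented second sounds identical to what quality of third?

minor

An augmented second spans 3 semitones.
A third spanning 3 semitones is minor (the major third is 4).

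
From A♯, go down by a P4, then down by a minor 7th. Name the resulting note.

F##

A perfect fourth down from A# is E# (letter E, 5 semitones down).
A minor seventh down from E# is F## (letter F, 10 semitones down).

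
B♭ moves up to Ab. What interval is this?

minor seventh

The letter names run B→A, a span of 6 letter steps, so the interval is some kind of seventh.
Bb to Ab is 10 semitones. A major seventh is 11, so 10 makes it minor.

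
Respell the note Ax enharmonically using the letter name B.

A## is pitch class 11. The letter B alone is pitch class 11.
Pitch class 11 on B needs no accidental: B.

B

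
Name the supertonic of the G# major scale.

A#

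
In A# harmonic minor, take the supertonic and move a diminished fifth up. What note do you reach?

F#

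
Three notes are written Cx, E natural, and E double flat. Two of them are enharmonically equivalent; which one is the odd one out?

In 12-tone equal temperament, enharmonic equivalents share a pitch class. C## is pitch class 2; E is pitch class 4; Ebb is pitch class 2.
C## and Ebb share pitch class 2, while E is pitch class 4.

E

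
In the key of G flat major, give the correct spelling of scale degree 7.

Degree 7 takes the letter 6 steps above G, which is F.
In major, degree 7 sits 11 semitones above the tonic. Gb + 11 semitones is pitch class 5, spelled on F as F.

F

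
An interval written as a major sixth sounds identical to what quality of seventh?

diminished

A major sixth spans 9 semitones.
A seventh spanning 9 semitones is diminished (the major seventh is 11).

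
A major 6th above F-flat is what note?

F up a major sixth is D, so the target letter is D.
From Fb, a major sixth is 9 semitones up: Db.

Db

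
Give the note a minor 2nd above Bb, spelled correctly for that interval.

B up a major second is C#, so the target letter is C.
From Bb, a minor second is 1 semitone up: Cb.

Cb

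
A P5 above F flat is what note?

A fifth above F lands on the letter C.
A perfect fifth spans 7 semitones, so Fb moves to pitch class 11. On the letter C that is Cb.

Cb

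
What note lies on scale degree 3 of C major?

E

The C major scale runs C D E F G A B.
Degree 3 is E.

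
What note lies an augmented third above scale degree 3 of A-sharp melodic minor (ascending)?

E##

Scale degree 3 of A# melodic minor (ascending) is C#.
An augmented third (5 semitones) above C# lands on the letter E, giving E##.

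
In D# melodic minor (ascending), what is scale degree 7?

The D# melodic minor (ascending) scale runs D# E# F# G# A# B# C##.
Degree 7 is C##.

C##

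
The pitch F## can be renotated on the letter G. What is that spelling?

F## is pitch class 7. The letter G alone is pitch class 7.
Pitch class 7 on G needs no accidental: G.

G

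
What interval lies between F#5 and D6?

The letter names run F→D, a span of 5 letter steps, so the interval is some kind of sixth.
F# to D is 8 semitones. A major sixth is 9, so 8 makes it minor.

minor sixth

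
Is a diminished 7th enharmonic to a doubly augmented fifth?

Yes

A diminished seventh spans 9 semitones; a doubly augmented fifth spans 9.
They are enharmonically equivalent.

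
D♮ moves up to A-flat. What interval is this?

Counting letters D–E–F–G–A gives a fifth.
D→Ab = 6 semitones, 1 narrower than the perfect fifth (7), so diminished.

diminished fifth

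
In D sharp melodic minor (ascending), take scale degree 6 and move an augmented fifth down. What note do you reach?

E

Scale degree 6 of D# melodic minor (ascending) is B#.
An augmented fifth (8 semitones) below B# lands on the letter E, giving E.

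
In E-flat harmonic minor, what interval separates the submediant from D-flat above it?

major second

The submediant of Eb harmonic minor is Cb.
Cb up to Db: letters C→D make it a second; 2 semitones makes it major.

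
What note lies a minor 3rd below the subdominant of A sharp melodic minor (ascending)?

B#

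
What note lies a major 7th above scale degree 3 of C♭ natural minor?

Db

Scale degree 3 of Cb natural minor is Ebb.
A major seventh (11 semitones) above Ebb lands on the letter D, giving Db.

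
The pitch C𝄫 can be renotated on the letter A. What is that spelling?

Plain A sits 1 semitone below Cbb, so on the letter A the same pitch needs a sharp: A#.

A#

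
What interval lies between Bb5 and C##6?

doubly augmented second

Counting letters B–C gives a second.
Bb→C## = 4 semitones, 2 wider than the major second (2), so doubly augmented.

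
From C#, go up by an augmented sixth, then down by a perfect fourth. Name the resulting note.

An augmented sixth up from C# is A## (letter A, 10 semitones up).
A perfect fourth down from A## is E## (letter E, 5 semitones down).

E##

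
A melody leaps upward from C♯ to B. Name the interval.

minor seventh

Counting letters C–D–E–F–G–A–B gives a seventh.
C#→B = 10 semitones, 1 narrower than the major seventh (11), so minor.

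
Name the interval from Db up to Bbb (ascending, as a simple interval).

minor sixth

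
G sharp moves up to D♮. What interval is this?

The letter names run G→D, a span of 4 letter steps, so the interval is some kind of fifth.
G# to D is 6 semitones. A perfect fifth is 7, so 6 makes it diminished.

diminished fifth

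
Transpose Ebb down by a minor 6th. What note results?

A sixth below E lands on the letter G.
A minor sixth spans 8 semitones, so Ebb moves to pitch class 6. On the letter G that is Gb.

Gb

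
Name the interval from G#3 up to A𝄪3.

augmented second

The letter names run G→A, a span of 1 letter step, so the interval is some kind of second.
G# to A## is 3 semitones. A major second is 2, so 3 makes it augmented.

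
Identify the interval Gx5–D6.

doubly diminished fifth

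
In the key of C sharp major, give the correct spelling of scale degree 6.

A#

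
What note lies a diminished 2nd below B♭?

A second below B lands on the letter A.
A diminished second spans 0 semitones, so Bb moves to pitch class 10. On the letter A that is A#.

A#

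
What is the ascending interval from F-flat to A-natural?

augmented third

Counting letters F–G–A gives a third.
Fb→A = 5 semitones, 1 wider than the major third (4), so augmented.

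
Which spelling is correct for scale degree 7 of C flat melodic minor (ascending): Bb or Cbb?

Bb

Each scale degree takes a distinct letter name. Degree 7 of a scale on C must use the letter B.
Bb and Cbb are enharmonically the same pitch, but only Bb uses the letter B, so it is the correct spelling here.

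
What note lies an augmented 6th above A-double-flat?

F

A up a major sixth is F#, so the target letter is F.
From Abb, an augmented sixth is 10 semitones up: F.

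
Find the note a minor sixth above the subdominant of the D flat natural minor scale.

Ebb

The subdominant of Db natural minor is Gb.
A minor sixth (8 semitones) above Gb lands on the letter E, giving Ebb.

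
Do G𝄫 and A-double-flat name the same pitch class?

No

Gbb is pitch class 5; Abb is pitch class 7.
The pitch classes differ (5 vs. 7), so they are not enharmonic equivalents.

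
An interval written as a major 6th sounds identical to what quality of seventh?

diminished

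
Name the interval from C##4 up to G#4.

diminished fifth

Counting letters C–D–E–F–G gives a fifth.
C##→G# = 6 semitones, 1 narrower than the perfect fifth (7), so diminished.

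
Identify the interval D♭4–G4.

augmented fourth

Counting letters D–E–F–G gives a fourth.
Db→G = 6 semitones, 1 wider than the perfect fourth (5), so augmented.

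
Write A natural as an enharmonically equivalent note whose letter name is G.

G##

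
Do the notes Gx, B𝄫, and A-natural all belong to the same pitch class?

G## is pitch class 9; Bbb is pitch class 9; A is pitch class 9.
All spellings map to pitch class 9, so they are enharmonically equivalent.

Yes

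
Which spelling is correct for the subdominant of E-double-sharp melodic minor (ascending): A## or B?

A##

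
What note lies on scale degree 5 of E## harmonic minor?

B##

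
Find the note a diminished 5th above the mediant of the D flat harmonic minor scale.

Cbb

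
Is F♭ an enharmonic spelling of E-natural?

Yes

Fb = pitch class 4 and E = pitch class 4 — the same pitch class, so they are enharmonic equivalents.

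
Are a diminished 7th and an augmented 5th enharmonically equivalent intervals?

A diminished seventh spans 9 semitones; an augmented fifth spans 8.
The spans differ, so they are not enharmonic equivalents.

No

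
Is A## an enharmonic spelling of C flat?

Yes

A## = pitch class 11 and Cb = pitch class 11 — the same pitch class, so they are enharmonic equivalents.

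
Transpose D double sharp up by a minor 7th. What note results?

C##

A seventh above D lands on the letter C.
A minor seventh spans 10 semitones, so D## moves to pitch class 2. On the letter C that is C##.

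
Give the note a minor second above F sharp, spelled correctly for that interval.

G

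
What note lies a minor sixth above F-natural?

Db

F up a major sixth is D, so the target letter is D.
From F, a minor sixth is 8 semitones up: Db.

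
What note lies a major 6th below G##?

A sixth below G lands on the letter B.
A major sixth spans 9 semitones, so G## moves to pitch class 0. On the letter B that is B#.

B#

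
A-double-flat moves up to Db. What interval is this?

The letter names run A→D, a span of 3 letter steps, so the interval is some kind of fourth.
Abb to Db is 6 semitones. A perfect fourth is 5, so 6 makes it augmented.

augmented fourth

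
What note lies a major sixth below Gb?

G down a major sixth is Bb, so the target letter is B.
From Gb, a major sixth is 9 semitones down: Bbb.

Bbb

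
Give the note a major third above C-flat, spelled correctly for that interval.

Eb

C up a major third is E, so the target letter is E.
From Cb, a major third is 4 semitones up: Eb.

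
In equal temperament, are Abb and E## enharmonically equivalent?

Abb is pitch class 7; E## is pitch class 6.
The pitch classes differ (7 vs. 6), so they are not enharmonic equivalents.

No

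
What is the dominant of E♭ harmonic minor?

Bb

Degree 5 takes the letter 4 steps above E, which is B.
In harmonic minor, degree 5 sits 7 semitones above the tonic. Eb + 7 semitones is pitch class 10, spelled on B as Bb.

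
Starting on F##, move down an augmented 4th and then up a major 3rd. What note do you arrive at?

E#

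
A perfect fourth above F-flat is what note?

F up a perfect fourth is Bb, so the target letter is B.
From Fb, a perfect fourth is 5 semitones up: Bbb.

Bbb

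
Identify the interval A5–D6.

perfect fourth

The letter names run A→D, a span of 3 letter steps, so the interval is some kind of fourth.
A to D is 5 semitones. A perfect fourth is 5, so 5 makes it perfect.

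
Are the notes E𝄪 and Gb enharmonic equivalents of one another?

E## = pitch class 6 and Gb = pitch class 6 — the same pitch class, so they are enharmonic equivalents.

Yes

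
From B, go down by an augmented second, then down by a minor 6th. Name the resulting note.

An augmented second down from B is Ab (letter A, 3 semitones down).
A minor sixth down from Ab is C (letter C, 8 semitones down).

C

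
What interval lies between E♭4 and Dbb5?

diminished seventh

The letter names run E→D, a span of 6 letter steps, so the interval is some kind of seventh.
Eb to Dbb is 9 semitones. A major seventh is 11, so 9 makes it diminished.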